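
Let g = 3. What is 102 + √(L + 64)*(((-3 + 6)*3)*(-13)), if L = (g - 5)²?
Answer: 102 - 234*√17 ≈ -862.81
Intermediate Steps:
L = 4 (L = (3 - 5)² = (-2)² = 4)
102 + √(L + 64)*(((-3 + 6)*3)*(-13)) = 102 + √(4 + 64)*(((-3 + 6)*3)*(-13)) = 102 + √68*((3*3)*(-13)) = 102 + (2*√17)*(9*(-13)) = 102 + (2*√17)*(-117) = 102 - 234*√17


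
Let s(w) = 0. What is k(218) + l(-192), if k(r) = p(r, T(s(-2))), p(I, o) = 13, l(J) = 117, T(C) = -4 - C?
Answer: 130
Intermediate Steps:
k(r) = 13
k(218) + l(-192) = 13 + 117 = 130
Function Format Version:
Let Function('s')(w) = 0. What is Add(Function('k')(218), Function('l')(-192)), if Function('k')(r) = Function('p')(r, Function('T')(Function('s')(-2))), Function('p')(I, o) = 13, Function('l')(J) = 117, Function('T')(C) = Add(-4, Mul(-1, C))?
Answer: 130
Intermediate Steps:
Function('k')(r) = 13
Add(Function('k')(218), Function('l')(-192)) = Add(13, 117) = 130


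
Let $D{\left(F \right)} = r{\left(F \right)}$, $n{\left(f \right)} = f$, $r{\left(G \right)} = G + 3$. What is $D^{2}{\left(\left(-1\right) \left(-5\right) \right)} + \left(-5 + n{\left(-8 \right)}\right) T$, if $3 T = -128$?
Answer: $\frac{1856}{3} \approx 618.67$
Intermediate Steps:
$r{\left(G \right)} = 3 + G$
$T = - \frac{128}{3}$ ($T = \frac{1}{3} \left(-128\right) = - \frac{128}{3} \approx -42.667$)
$D{\left(F \right)} = 3 + F$
$D^{2}{\left(\left(-1\right) \left(-5\right) \right)} + \left(-5 + n{\left(-8 \right)}\right) T = \left(3 - -5\right)^{2} + \left(-5 - 8\right) \left(- \frac{128}{3}\right) = \left(3 + 5\right)^{2} - - \frac{1664}{3} = 8^{2} + \frac{1664}{3} = 64 + \frac{1664}{3} = \frac{1856}{3}$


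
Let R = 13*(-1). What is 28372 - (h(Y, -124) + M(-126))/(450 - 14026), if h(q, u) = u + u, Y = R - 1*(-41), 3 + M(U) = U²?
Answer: 385193897/13576 ≈ 28373.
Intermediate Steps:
R = -13
M(U) = -3 + U²
Y = 28 (Y = -13 - 1*(-41) = -13 + 41 = 28)
h(q, u) = 2*u
28372 - (h(Y, -124) + M(-126))/(450 - 14026) = 28372 - (2*(-124) + (-3 + (-126)²))/(450 - 14026) = 28372 - (-248 + (-3 + 15876))/(-13576) = 28372 - (-248 + 15873)*(-1)/13576 = 28372 - 15625*(-1)/13576 = 28372 - 1*(-15625/13576) = 28372 + 15625/13576 = 385193897/13576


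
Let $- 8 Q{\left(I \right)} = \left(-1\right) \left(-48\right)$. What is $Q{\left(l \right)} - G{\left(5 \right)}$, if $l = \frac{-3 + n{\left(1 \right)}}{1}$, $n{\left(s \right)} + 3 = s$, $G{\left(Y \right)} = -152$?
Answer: $146$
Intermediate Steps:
$n{\left(s \right)} = -3 + s$
$l = -5$ ($l = \frac{-3 + \left(-3 + 1\right)}{1} = \left(-3 - 2\right) 1 = \left(-5\right) 1 = -5$)
$Q{\left(I \right)} = -6$ ($Q{\left(I \right)} = - \frac{\left(-1\right) \left(-48\right)}{8} = \left(- \frac{1}{8}\right) 48 = -6$)
$Q{\left(l \right)} - G{\left(5 \right)} = -6 - -152 = -6 + 152 = 146$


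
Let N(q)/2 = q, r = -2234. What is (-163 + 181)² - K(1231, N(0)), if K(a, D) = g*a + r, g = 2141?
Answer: -2633013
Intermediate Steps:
N(q) = 2*q
K(a, D) = -2234 + 2141*a (K(a, D) = 2141*a - 2234 = -2234 + 2141*a)
(-163 + 181)² - K(1231, N(0)) = (-163 + 181)² - (-2234 + 2141*1231) = 18² - (-2234 + 2635571) = 324 - 1*2633337 = 324 - 2633337 = -2633013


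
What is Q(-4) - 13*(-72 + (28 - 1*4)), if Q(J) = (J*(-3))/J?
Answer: 621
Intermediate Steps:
Q(J) = -3 (Q(J) = (-3*J)/J = -3)
Q(-4) - 13*(-72 + (28 - 1*4)) = -3 - 13*(-72 + (28 - 1*4)) = -3 - 13*(-72 + (28 - 4)) = -3 - 13*(-72 + 24) = -3 - 13*(-48) = -3 + 624 = 621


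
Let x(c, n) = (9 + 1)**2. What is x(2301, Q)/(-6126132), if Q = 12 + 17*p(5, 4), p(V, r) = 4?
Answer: -25/1531533 ≈ -1.6324e-5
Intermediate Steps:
Q = 80 (Q = 12 + 17*4 = 12 + 68 = 80)
x(c, n) = 100 (x(c, n) = 10**2 = 100)
x(2301, Q)/(-6126132) = 100/(-6126132) = 100*(-1/6126132) = -25/1531533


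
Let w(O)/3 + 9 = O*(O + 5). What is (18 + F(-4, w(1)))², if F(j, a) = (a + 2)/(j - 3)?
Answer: 361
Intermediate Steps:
w(O) = -27 + 3*O*(5 + O) (w(O) = -27 + 3*(O*(O + 5)) = -27 + 3*(O*(5 + O)) = -27 + 3*O*(5 + O))
F(j, a) = (2 + a)/(-3 + j)
(18 + F(-4, w(1)))² = (18 + (2 + (-27 + 3*1² + 15*1))/(-3 - 4))² = (18 + (2 + (-27 + 3*1 + 15))/(-7))² = (18 - (2 + (-27 + 3 + 15))/7)² = (18 - (2 - 9)/7)² = (18 - ⅐*(-7))² = (18 + 1)² = 19² = 361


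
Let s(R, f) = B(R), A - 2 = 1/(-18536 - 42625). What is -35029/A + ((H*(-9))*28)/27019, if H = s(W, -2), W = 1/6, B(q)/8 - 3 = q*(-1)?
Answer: -57886438525263/3304991099 ≈ -17515.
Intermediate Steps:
A = 122321/61161 (A = 2 + 1/(-18536 - 42625) = 2 + 1/(-61161) = 2 - 1/61161 = 122321/61161 ≈ 2.0000)
B(q) = 24 - 8*q (B(q) = 24 + 8*(q*(-1)) = 24 + 8*(-q) = 24 - 8*q)
W = ⅙ ≈ 0.16667
s(R, f) = 24 - 8*R
H = 68/3 (H = 24 - 8*⅙ = 24 - 4/3 = 68/3 ≈ 22.667)
-35029/A + ((H*(-9))*28)/27019 = -35029/122321/61161 + (((68/3)*(-9))*28)/27019 = -35029*61161/122321 - 204*28*(1/27019) = -2142408669/122321 - 5712*1/27019 = -2142408669/122321 - 5712/27019 = -57886438525263/3304991099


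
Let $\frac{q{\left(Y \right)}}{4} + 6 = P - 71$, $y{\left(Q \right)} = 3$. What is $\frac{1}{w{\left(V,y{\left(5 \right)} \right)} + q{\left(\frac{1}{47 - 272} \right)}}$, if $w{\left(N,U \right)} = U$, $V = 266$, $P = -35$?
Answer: $- \frac{1}{445} \approx -0.0022472$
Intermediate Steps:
$q{\left(Y \right)} = -448$ ($q{\left(Y \right)} = -24 + 4 \left(-35 - 71\right) = -24 + 4 \left(-106\right) = -24 - 424 = -448$)
$\frac{1}{w{\left(V,y{\left(5 \right)} \right)} + q{\left(\frac{1}{47 - 272} \right)}} = \frac{1}{3 - 448} = \frac{1}{-445} = - \frac{1}{445}$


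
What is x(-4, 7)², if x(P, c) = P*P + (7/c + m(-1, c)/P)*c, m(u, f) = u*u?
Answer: 7225/16 ≈ 451.56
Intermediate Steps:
m(u, f) = u²
x(P, c) = P² + c*(1/P + 7/c) (x(P, c) = P*P + (7/c + (-1)²/P)*c = P² + (7/c + 1/P)*c = P² + (1/P + 7/c)*c = P² + c*(1/P + 7/c))
x(-4, 7)² = (7 + (-4)² + 7/(-4))² = (7 + 16 + 7*(-¼))² = (7 + 16 - 7/4)² = (85/4)² = 7225/16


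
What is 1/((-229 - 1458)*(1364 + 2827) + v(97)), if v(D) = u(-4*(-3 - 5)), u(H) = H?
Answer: -1/7070185 ≈ -1.4144e-7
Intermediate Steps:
v(D) = 32 (v(D) = -4*(-3 - 5) = -4*(-8) = 32)
1/((-229 - 1458)*(1364 + 2827) + v(97)) = 1/((-229 - 1458)*(1364 + 2827) + 32) = 1/(-1687*4191 + 32) = 1/(-7070217 + 32) = 1/(-7070185) = -1/7070185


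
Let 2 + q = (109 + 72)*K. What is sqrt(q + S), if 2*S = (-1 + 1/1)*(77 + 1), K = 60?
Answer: sqrt(10858) ≈ 104.20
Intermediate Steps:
S = 0 (S = ((-1 + 1/1)*(77 + 1))/2 = ((-1 + 1*1)*78)/2 = ((-1 + 1)*78)/2 = (0*78)/2 = (1/2)*0 = 0)
q = 10858 (q = -2 + (109 + 72)*60 = -2 + 181*60 = -2 + 10860 = 10858)
sqrt(q + S) = sqrt(10858 + 0) = sqrt(10858)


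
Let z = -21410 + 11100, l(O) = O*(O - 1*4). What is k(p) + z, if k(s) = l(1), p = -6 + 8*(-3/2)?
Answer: -10313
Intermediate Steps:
p = -18 (p = -6 + 8*(-3*½) = -6 + 8*(-3/2) = -6 - 12 = -18)
l(O) = O*(-4 + O) (l(O) = O*(O - 4) = O*(-4 + O))
k(s) = -3 (k(s) = 1*(-4 + 1) = 1*(-3) = -3)
z = -10310
k(p) + z = -3 - 10310 = -10313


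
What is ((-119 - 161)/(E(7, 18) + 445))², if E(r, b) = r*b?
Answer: 78400/326041 ≈ 0.24046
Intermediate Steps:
E(r, b) = b*r
((-119 - 161)/(E(7, 18) + 445))² = ((-119 - 161)/(18*7 + 445))² = (-280/(126 + 445))² = (-280/571)² = 78400/326041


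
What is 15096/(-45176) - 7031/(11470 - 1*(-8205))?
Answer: -76830782/111104725 ≈ -0.69152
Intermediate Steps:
15096/(-45176) - 7031/(11470 - 1*(-8205)) = 15096*(-1/45176) - 7031/(11470 + 8205) = -1887/5647 - 7031/19675 = -76830782/111104725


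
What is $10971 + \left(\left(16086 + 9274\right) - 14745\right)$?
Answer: $21586$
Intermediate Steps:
$10971 + \left(\left(16086 + 9274\right) - 14745\right) = 10971 + \left(25360 - 14745\right) = 10971 + 10615 = 21586$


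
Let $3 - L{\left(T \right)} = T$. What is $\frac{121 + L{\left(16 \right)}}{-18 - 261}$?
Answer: $- \frac{12}{31} \approx -0.3871$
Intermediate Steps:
$L{\left(T \right)} = 3 - T$
$\frac{121 + L{\left(16 \right)}}{-18 - 261} = \frac{121 + \left(3 - 16\right)}{-18 - 261} = \frac{121 - 13}{-279} = 108 \left(- \frac{1}{279}\right) = - \frac{12}{31}$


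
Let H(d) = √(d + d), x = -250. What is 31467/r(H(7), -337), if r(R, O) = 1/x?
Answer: -7866750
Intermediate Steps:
H(d) = √2*√d (H(d) = √(2*d) = √2*√d)
r(R, O) = -1/250 (r(R, O) = 1/(-250) = -1/250)
31467/r(H(7), -337) = 31467/(-1/250) = 31467*(-250) = -7866750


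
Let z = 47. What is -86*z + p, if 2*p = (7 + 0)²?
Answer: -8035/2 ≈ -4017.5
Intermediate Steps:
p = 49/2 (p = (7 + 0)²/2 = (½)*7² = (½)*49 = 49/2 ≈ 24.500)
-86*z + p = -86*47 + 49/2 = -4042 + 49/2 = -8035/2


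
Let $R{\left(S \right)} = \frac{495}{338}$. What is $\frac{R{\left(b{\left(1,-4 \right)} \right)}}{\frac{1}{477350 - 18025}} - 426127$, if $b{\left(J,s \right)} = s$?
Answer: $\frac{83334949}{338} \approx 2.4655 \cdot 10^{5}$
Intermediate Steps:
$R{\left(S \right)} = \frac{495}{338}$ ($R{\left(S \right)} = 495 \cdot \frac{1}{338} = \frac{495}{338}$)
$\frac{R{\left(b{\left(1,-4 \right)} \right)}}{\frac{1}{477350 - 18025}} - 426127 = \frac{495}{338 \frac{1}{477350 - 18025}} - 426127 = \frac{495}{338 \cdot \frac{1}{459325}} - 426127 = \frac{495 \frac{1}{\frac{1}{459325}}}{338} - 426127 = \frac{495}{338} \cdot 459325 - 426127 = \frac{227365875}{338} - 426127 = \frac{83334949}{338}$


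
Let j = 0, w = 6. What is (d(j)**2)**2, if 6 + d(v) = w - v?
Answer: 0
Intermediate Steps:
d(v) = -v (d(v) = -6 + (6 - v) = -v)
(d(j)**2)**2 = ((-1*0)**2)**2 = (0**2)**2 = 0**2 = 0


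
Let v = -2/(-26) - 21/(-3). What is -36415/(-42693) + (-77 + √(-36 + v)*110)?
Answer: -3250946/42693 + 220*I*√1222/13 ≈ -76.147 + 591.58*I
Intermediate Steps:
v = 92/13 (v = -2*(-1/26) - 21*(-⅓) = 1/13 + 7 = 92/13 ≈ 7.0769)
-36415/(-42693) + (-77 + √(-36 + v)*110) = -36415/(-42693) + (-77 + √(-36 + 92/13)*110) = -36415*(-1/42693) + (-77 + √(-376/13)*110) = 36415/42693 + (-77 + (2*I*√1222/13)*110) = 36415/42693 + (-77 + 220*I*√1222/13) = -3250946/42693 + 220*I*√1222/13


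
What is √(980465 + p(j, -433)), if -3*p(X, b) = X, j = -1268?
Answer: √8827989/3 ≈ 990.40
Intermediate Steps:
p(X, b) = -X/3
√(980465 + p(j, -433)) = √(980465 - ⅓*(-1268)) = √(980465 + 1268/3) = √(2942663/3) = √8827989/3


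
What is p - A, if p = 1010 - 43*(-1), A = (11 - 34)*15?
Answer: 1398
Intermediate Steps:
A = -345 (A = -23*15 = -345)
p = 1053 (p = 1010 + 43 = 1053)
p - A = 1053 - 1*(-345) = 1053 + 345 = 1398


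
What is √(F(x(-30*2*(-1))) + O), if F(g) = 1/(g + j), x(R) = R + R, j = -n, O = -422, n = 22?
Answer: 3*I*√9190/14 ≈ 20.542*I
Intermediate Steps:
j = -22 (j = -1*22 = -22)
x(R) = 2*R
F(g) = 1/(-22 + g) (F(g) = 1/(g - 22) = 1/(-22 + g))
√(F(x(-30*2*(-1))) + O) = √(1/(-22 + 2*(-30*2*(-1))) - 422) = √(1/(-22 + 2*(-5*12*(-1))) - 422) = √(1/(-22 + 2*(-60*(-1))) - 422) = √(1/(-22 + 2*60) - 422) = √(1/(-22 + 120) - 422) = √(1/98 - 422) = √(-41355/98) = 3*I*√9190/14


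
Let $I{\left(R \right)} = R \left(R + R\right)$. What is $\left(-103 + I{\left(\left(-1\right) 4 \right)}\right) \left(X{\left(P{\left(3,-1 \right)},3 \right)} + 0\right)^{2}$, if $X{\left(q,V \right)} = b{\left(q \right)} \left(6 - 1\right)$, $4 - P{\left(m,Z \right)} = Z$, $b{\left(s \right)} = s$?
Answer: $-44375$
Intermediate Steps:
$P{\left(m,Z \right)} = 4 - Z$
$X{\left(q,V \right)} = 5 q$ ($X{\left(q,V \right)} = q \left(6 - 1\right) = q 5 = 5 q$)
$I{\left(R \right)} = 2 R^{2}$ ($I{\left(R \right)} = R 2 R = 2 R^{2}$)
$\left(-103 + I{\left(\left(-1\right) 4 \right)}\right) \left(X{\left(P{\left(3,-1 \right)},3 \right)} + 0\right)^{2} = \left(-103 + 2 \left(\left(-1\right) 4\right)^{2}\right) \left(5 \left(4 - -1\right) + 0\right)^{2} = \left(-103 + 2 \left(-4\right)^{2}\right) \left(5 \left(4 + 1\right) + 0\right)^{2} = \left(-103 + 2 \cdot 16\right) \left(5 \cdot 5 + 0\right)^{2} = \left(-103 + 32\right) \left(25 + 0\right)^{2} = - 71 \cdot 25^{2} = \left(-71\right) 625 = -44375$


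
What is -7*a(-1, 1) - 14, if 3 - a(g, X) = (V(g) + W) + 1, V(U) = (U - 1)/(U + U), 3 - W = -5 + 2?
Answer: 21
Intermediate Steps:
W = 6 (W = 3 - (-5 + 2) = 3 - 1*(-3) = 3 + 3 = 6)
V(U) = (-1 + U)/(2*U) (V(U) = (-1 + U)/((2*U)) = (-1 + U)*(1/(2*U)) = (-1 + U)/(2*U))
a(g, X) = -4 - (-1 + g)/(2*g) (a(g, X) = 3 - (((-1 + g)/(2*g) + 6) + 1) = 3 - ((6 + (-1 + g)/(2*g)) + 1) = 3 - (7 + (-1 + g)/(2*g)) = 3 + (-7 - (-1 + g)/(2*g)) = -4 - (-1 + g)/(2*g))
-7*a(-1, 1) - 14 = -7*(1 - 9*(-1))/(2*(-1)) - 14 = -7*(-1)*(1 + 9)/2 - 14 = -7*(-1)*10/2 - 14 = -7*(-5) - 14 = 35 - 14 = 21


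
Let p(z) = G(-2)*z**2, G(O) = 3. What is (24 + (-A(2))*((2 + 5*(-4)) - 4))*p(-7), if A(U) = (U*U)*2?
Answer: 29400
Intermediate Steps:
A(U) = 2*U**2 (A(U) = U**2*2 = 2*U**2)
p(z) = 3*z**2
(24 + (-A(2))*((2 + 5*(-4)) - 4))*p(-7) = (24 + (-2*2**2)*((2 + 5*(-4)) - 4))*(3*(-7)**2) = (24 + (-2*4)*((2 - 20) - 4))*(3*49) = (24 + (-1*8)*(-18 - 4))*147 = (24 - 8*(-22))*147 = (24 + 176)*147 = 200*147 = 29400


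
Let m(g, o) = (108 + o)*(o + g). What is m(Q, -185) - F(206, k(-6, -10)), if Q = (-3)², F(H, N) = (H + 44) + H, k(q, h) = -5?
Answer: 13096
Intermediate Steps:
F(H, N) = 44 + 2*H (F(H, N) = (44 + H) + H = 44 + 2*H)
Q = 9
m(g, o) = (108 + o)*(g + o)
m(Q, -185) - F(206, k(-6, -10)) = ((-185)² + 108*9 + 108*(-185) + 9*(-185)) - (44 + 2*206) = (34225 + 972 - 19980 - 1665) - (44 + 412) = 13552 - 1*456 = 13552 - 456 = 13096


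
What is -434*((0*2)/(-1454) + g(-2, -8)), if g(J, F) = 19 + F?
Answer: -4774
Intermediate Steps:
-434*((0*2)/(-1454) + g(-2, -8)) = -434*((0*2)/(-1454) + (19 - 8)) = -434*(0*(-1/1454) + 11) = -434*(0 + 11) = -434*11 = -4774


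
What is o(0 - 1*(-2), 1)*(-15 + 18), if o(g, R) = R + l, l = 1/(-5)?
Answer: 12/5 ≈ 2.4000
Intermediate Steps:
l = -⅕ ≈ -0.20000
o(g, R) = -⅕ + R (o(g, R) = R - ⅕ = -⅕ + R)
o(0 - 1*(-2), 1)*(-15 + 18) = (-⅕ + 1)*(-15 + 18) = (⅘)*3 = 12/5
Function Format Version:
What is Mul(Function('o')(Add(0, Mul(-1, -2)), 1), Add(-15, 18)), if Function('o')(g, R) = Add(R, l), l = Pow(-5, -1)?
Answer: Rational(12, 5) ≈ 2.4000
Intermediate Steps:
l = Rational(-1, 5) ≈ -0.20000
Function('o')(g, R) = Add(Rational(-1, 5), R) (Function('o')(g, R) = Add(R, Rational(-1, 5)) = Add(Rational(-1, 5), R))
Mul(Function('o')(Add(0, Mul(-1, -2)), 1), Add(-15, 18)) = Mul(Add(Rational(-1, 5), 1), Add(-15, 18)) = Mul(Rational(4, 5), 3) = Rational(12, 5)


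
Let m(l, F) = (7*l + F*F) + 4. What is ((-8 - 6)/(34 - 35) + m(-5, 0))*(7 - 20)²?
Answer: -2873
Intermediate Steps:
m(l, F) = 4 + F² + 7*l (m(l, F) = (7*l + F²) + 4 = (F² + 7*l) + 4 = 4 + F² + 7*l)
((-8 - 6)/(34 - 35) + m(-5, 0))*(7 - 20)² = ((-8 - 6)/(34 - 35) + (4 + 0² + 7*(-5)))*(7 - 20)² = (-14/(-1) + (4 + 0 - 35))*(-13)² = (-14*(-1) - 31)*169 = (14 - 31)*169 = -17*169 = -2873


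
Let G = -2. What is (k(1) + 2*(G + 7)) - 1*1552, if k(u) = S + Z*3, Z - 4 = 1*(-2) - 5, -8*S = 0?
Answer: -1551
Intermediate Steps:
S = 0 (S = -1/8*0 = 0)
Z = -3 (Z = 4 + (1*(-2) - 5) = 4 + (-2 - 5) = 4 - 7 = -3)
k(u) = -9 (k(u) = 0 - 3*3 = 0 - 9 = -9)
(k(1) + 2*(G + 7)) - 1*1552 = (-9 + 2*(-2 + 7)) - 1*1552 = (-9 + 2*5) - 1552 = (-9 + 10) - 1552 = 1 - 1552 = -1551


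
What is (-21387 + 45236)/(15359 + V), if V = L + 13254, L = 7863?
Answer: 23849/36476 ≈ 0.65383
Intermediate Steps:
V = 21117 (V = 7863 + 13254 = 21117)
(-21387 + 45236)/(15359 + V) = (-21387 + 45236)/(15359 + 21117) = 23849/36476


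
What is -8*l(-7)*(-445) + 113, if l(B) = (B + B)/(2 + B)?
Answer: 10081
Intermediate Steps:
l(B) = 2*B/(2 + B) (l(B) = (2*B)/(2 + B) = 2*B/(2 + B))
-8*l(-7)*(-445) + 113 = -16*(-7)/(2 - 7)*(-445) + 113 = -16*(-7)/(-5)*(-445) + 113 = -16*(-7)*(-1)/5*(-445) + 113 = -8*14/5*(-445) + 113 = -112/5*(-445) + 113 = 9968 + 113 = 10081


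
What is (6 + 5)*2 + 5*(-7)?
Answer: -13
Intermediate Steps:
(6 + 5)*2 + 5*(-7) = 11*2 - 35 = 22 - 35 = -13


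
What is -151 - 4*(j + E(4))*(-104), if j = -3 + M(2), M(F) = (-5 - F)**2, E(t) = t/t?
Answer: 19401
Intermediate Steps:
E(t) = 1
j = 46 (j = -3 + (5 + 2)**2 = -3 + 7**2 = -3 + 49 = 46)
-151 - 4*(j + E(4))*(-104) = -151 - 4*(46 + 1)*(-104) = -151 - 4*47*(-104) = -151 - 188*(-104) = -151 + 19552 = 19401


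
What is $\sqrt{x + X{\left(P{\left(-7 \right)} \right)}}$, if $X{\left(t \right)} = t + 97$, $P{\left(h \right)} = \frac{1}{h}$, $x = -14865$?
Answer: $\frac{i \sqrt{723639}}{7} \approx 121.52 i$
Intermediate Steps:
$X{\left(t \right)} = 97 + t$
$\sqrt{x + X{\left(P{\left(-7 \right)} \right)}} = \sqrt{-14865 + \left(97 + \frac{1}{-7}\right)} = \sqrt{-14865 + \left(97 - \frac{1}{7}\right)} = \sqrt{-14865 + \frac{678}{7}} = \sqrt{- \frac{103377}{7}} = \frac{i \sqrt{723639}}{7}$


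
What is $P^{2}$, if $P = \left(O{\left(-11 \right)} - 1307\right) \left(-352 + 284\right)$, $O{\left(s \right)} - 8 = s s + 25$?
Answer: $6147187216$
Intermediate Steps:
$O{\left(s \right)} = 33 + s^{2}$ ($O{\left(s \right)} = 8 + \left(s s + 25\right) = 8 + \left(s^{2} + 25\right) = 8 + \left(25 + s^{2}\right) = 33 + s^{2}$)
$P = 78404$ ($P = \left(\left(33 + \left(-11\right)^{2}\right) - 1307\right) \left(-352 + 284\right) = \left(\left(33 + 121\right) - 1307\right) \left(-68\right) = \left(154 - 1307\right) \left(-68\right) = \left(-1153\right) \left(-68\right) = 78404$)
$P^{2} = 78404^{2} = 6147187216$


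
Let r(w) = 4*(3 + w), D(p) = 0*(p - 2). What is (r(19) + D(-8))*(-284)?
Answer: -24992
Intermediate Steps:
D(p) = 0 (D(p) = 0*(-2 + p) = 0)
r(w) = 12 + 4*w
(r(19) + D(-8))*(-284) = ((12 + 4*19) + 0)*(-284) = ((12 + 76) + 0)*(-284) = (88 + 0)*(-284) = 88*(-284) = -24992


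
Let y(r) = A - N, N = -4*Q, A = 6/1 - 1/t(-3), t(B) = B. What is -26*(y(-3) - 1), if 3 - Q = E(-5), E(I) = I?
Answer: -2912/3 ≈ -970.67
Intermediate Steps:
Q = 8 (Q = 3 - 1*(-5) = 3 + 5 = 8)
A = 19/3 (A = 6/1 - 1/(-3) = 6*1 - 1*(-⅓) = 6 + ⅓ = 19/3 ≈ 6.3333)
N = -32 (N = -4*8 = -32)
y(r) = 115/3 (y(r) = 19/3 - 1*(-32) = 19/3 + 32 = 115/3)
-26*(y(-3) - 1) = -26*(115/3 - 1) = -26*112/3 = -2912/3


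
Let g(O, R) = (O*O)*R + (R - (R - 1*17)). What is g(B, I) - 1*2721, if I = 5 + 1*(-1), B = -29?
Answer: 660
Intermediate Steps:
I = 4 (I = 5 - 1 = 4)
g(O, R) = 17 + R*O**2 (g(O, R) = O**2*R + (R - (R - 17)) = R*O**2 + (R - (-17 + R)) = R*O**2 + (R + (17 - R)) = R*O**2 + 17 = 17 + R*O**2)
g(B, I) - 1*2721 = (17 + 4*(-29)**2) - 1*2721 = (17 + 4*841) - 2721 = (17 + 3364) - 2721 = 3381 - 2721 = 660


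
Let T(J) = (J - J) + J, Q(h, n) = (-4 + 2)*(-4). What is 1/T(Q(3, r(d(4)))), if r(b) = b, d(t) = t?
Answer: ⅛ ≈ 0.12500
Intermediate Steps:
Q(h, n) = 8 (Q(h, n) = -2*(-4) = 8)
T(J) = J (T(J) = 0 + J = J)
1/T(Q(3, r(d(4)))) = 1/8 = ⅛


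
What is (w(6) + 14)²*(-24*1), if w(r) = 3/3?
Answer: -5400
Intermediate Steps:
w(r) = 1 (w(r) = 3*(⅓) = 1)
(w(6) + 14)²*(-24*1) = (1 + 14)²*(-24*1) = 15²*(-24) = 225*(-24) = -5400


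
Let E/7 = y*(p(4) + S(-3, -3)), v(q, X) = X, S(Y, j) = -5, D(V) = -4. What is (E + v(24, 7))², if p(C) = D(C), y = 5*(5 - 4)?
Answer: 94864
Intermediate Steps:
y = 5 (y = 5*1 = 5)
p(C) = -4
E = -315 (E = 7*(5*(-4 - 5)) = 7*(5*(-9)) = 7*(-45) = -315)
(E + v(24, 7))² = (-315 + 7)² = (-308)² = 94864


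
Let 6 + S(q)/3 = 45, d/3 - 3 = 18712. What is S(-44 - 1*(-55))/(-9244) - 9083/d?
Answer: -90532217/519004380 ≈ -0.17443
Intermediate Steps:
d = 56145 (d = 9 + 3*18712 = 9 + 56136 = 56145)
S(q) = 117 (S(q) = -18 + 3*45 = -18 + 135 = 117)
S(-44 - 1*(-55))/(-9244) - 9083/d = 117/(-9244) - 9083/56145 = 117*(-1/9244) - 9083*1/56145 = -117/9244 - 9083/56145 = -90532217/519004380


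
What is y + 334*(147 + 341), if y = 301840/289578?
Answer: 23599599608/144789 ≈ 1.6299e+5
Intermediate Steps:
y = 150920/144789 (y = 301840*(1/289578) = 150920/144789 ≈ 1.0423)
y + 334*(147 + 341) = 150920/144789 + 334*(147 + 341) = 150920/144789 + 334*488 = 150920/144789 + 162992 = 23599599608/144789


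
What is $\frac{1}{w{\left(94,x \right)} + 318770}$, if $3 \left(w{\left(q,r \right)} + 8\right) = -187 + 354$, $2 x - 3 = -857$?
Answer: $\frac{3}{956453} \approx 3.1366 \cdot 10^{-6}$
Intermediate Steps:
$x = -427$ ($x = \frac{3}{2} + \frac{1}{2} \left(-857\right) = \frac{3}{2} - \frac{857}{2} = -427$)
$w{\left(q,r \right)} = \frac{143}{3}$ ($w{\left(q,r \right)} = -8 + \frac{-187 + 354}{3} = -8 + \frac{1}{3} \cdot 167 = -8 + \frac{167}{3} = \frac{143}{3}$)
$\frac{1}{w{\left(94,x \right)} + 318770} = \frac{1}{\frac{143}{3} + 318770} = \frac{1}{\frac{956453}{3}} = \frac{3}{956453}$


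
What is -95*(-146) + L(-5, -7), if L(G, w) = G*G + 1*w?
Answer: 13888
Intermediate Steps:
L(G, w) = w + G**2 (L(G, w) = G**2 + w = w + G**2)
-95*(-146) + L(-5, -7) = -95*(-146) + (-7 + (-5)**2) = 13870 + (-7 + 25) = 13870 + 18 = 13888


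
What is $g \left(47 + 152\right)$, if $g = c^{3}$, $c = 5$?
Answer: $24875$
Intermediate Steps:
$g = 125$ ($g = 5^{3} = 125$)
$g \left(47 + 152\right) = 125 \left(47 + 152\right) = 125 \cdot 199 = 24875$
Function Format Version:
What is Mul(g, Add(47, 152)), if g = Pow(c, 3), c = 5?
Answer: 24875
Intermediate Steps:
g = 125 (g = Pow(5, 3) = 125)
Mul(g, Add(47, 152)) = Mul(125, Add(47, 152)) = Mul(125, 199) = 24875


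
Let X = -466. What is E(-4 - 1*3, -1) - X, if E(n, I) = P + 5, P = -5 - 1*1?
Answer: 465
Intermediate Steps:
P = -6 (P = -5 - 1 = -6)
E(n, I) = -1 (E(n, I) = -6 + 5 = -1)
E(-4 - 1*3, -1) - X = -1 - 1*(-466) = -1 + 466 = 465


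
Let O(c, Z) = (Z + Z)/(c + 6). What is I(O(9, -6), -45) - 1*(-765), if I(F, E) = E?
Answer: 720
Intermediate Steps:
O(c, Z) = 2*Z/(6 + c) (O(c, Z) = (2*Z)/(6 + c) = 2*Z/(6 + c))
I(O(9, -6), -45) - 1*(-765) = -45 - 1*(-765) = -45 + 765 = 720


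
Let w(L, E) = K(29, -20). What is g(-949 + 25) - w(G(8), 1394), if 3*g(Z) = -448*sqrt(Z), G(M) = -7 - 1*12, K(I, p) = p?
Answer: 20 - 896*I*sqrt(231)/3 ≈ 20.0 - 4539.3*I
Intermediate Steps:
G(M) = -19 (G(M) = -7 - 12 = -19)
g(Z) = -448*sqrt(Z)/3 (g(Z) = (-448*sqrt(Z))/3 = -448*sqrt(Z)/3)
w(L, E) = -20
g(-949 + 25) - w(G(8), 1394) = -448*sqrt(-949 + 25)/3 - 1*(-20) = -896*I*sqrt(231)/3 + 20 = 20 - 896*I*sqrt(231)/3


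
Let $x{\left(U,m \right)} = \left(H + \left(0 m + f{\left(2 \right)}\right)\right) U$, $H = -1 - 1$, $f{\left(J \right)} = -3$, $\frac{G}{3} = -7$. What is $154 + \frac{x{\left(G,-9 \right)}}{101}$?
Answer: $\frac{15659}{101} \approx 155.04$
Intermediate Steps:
$G = -21$ ($G = 3 \left(-7\right) = -21$)
$H = -2$ ($H = -1 - 1 = -2$)
$x{\left(U,m \right)} = - 5 U$ ($x{\left(U,m \right)} = \left(-2 - \left(3 + 0 m\right)\right) U = \left(-2 + \left(0 - 3\right)\right) U = \left(-2 - 3\right) U = - 5 U$)
$154 + \frac{x{\left(G,-9 \right)}}{101} = 154 + \frac{\left(-5\right) \left(-21\right)}{101} = 154 + \frac{1}{101} \cdot 105 = 154 + \frac{105}{101} = \frac{15659}{101}$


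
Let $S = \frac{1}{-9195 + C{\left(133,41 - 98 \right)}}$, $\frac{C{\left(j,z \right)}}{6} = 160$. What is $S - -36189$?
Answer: $\frac{298016414}{8235} \approx 36189.0$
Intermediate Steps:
$C{\left(j,z \right)} = 960$ ($C{\left(j,z \right)} = 6 \cdot 160 = 960$)
$S = - \frac{1}{8235}$ ($S = \frac{1}{-9195 + 960} = \frac{1}{-8235} = - \frac{1}{8235} \approx -0.00012143$)
$S - -36189 = - \frac{1}{8235} - -36189 = - \frac{1}{8235} + 36189 = \frac{298016414}{8235}$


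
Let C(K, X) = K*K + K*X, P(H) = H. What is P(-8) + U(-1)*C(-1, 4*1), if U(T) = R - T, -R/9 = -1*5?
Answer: -146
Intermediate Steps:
R = 45 (R = -(-9)*5 = -9*(-5) = 45)
C(K, X) = K² + K*X
U(T) = 45 - T
P(-8) + U(-1)*C(-1, 4*1) = -8 + (45 - 1*(-1))*(-(-1 + 4*1)) = -8 + (45 + 1)*(-(-1 + 4)) = -8 + 46*(-1*3) = -8 + 46*(-3) = -8 - 138 = -146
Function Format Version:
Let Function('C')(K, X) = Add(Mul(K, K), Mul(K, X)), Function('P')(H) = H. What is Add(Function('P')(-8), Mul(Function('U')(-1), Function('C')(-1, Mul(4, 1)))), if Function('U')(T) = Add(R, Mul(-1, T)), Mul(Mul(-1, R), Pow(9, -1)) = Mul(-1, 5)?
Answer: -146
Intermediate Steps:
R = 45 (R = Mul(-9, Mul(-1, 5)) = Mul(-9, -5) = 45)
Function('C')(K, X) = Add(Pow(K, 2), Mul(K, X))
Function('U')(T) = Add(45, Mul(-1, T))
Add(Function('P')(-8), Mul(Function('U')(-1), Function('C')(-1, Mul(4, 1)))) = Add(-8, Mul(Add(45, Mul(-1, -1)), Mul(-1, Add(-1, Mul(4, 1))))) = Add(-8, Mul(Add(45, 1), Mul(-1, Add(-1, 4)))) = Add(-8, Mul(46, Mul(-1, 3))) = Add(-8, Mul(46, -3)) = Add(-8, -138) = -146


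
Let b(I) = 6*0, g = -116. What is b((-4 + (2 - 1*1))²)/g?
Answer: 0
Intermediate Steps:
b(I) = 0
b((-4 + (2 - 1*1))²)/g = 0/(-116) = -1/116*0 = 0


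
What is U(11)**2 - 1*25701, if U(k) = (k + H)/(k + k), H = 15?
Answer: -3109652/121 ≈ -25700.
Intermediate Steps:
U(k) = (15 + k)/(2*k) (U(k) = (k + 15)/(k + k) = (15 + k)/((2*k)) = (15 + k)*(1/(2*k)) = (15 + k)/(2*k))
U(11)**2 - 1*25701 = ((1/2)*(15 + 11)/11)**2 - 1*25701 = ((1/2)*(1/11)*26)**2 - 25701 = (13/11)**2 - 25701 = 169/121 - 25701 = -3109652/121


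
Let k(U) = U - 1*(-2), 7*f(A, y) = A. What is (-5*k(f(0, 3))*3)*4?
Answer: -120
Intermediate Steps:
f(A, y) = A/7
k(U) = 2 + U (k(U) = U + 2 = 2 + U)
(-5*k(f(0, 3))*3)*4 = (-5*(2 + (1/7)*0)*3)*4 = (-5*(2 + 0)*3)*4 = (-5*2*3)*4 = -10*3*4 = -30*4 = -120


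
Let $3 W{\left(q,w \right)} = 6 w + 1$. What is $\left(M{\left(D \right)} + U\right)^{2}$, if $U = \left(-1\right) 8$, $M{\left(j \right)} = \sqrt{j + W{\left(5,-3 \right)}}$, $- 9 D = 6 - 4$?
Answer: $\frac{\left(24 - i \sqrt{53}\right)^{2}}{9} \approx 58.111 - 38.827 i$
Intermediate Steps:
$W{\left(q,w \right)} = \frac{1}{3} + 2 w$ ($W{\left(q,w \right)} = \frac{6 w + 1}{3} = \frac{1 + 6 w}{3} = \frac{1}{3} + 2 w$)
$D = - \frac{2}{9}$ ($D = - \frac{6 - 4}{9} = \left(- \frac{1}{9}\right) 2 = - \frac{2}{9} \approx -0.22222$)
$M{\left(j \right)} = \sqrt{- \frac{17}{3} + j}$ ($M{\left(j \right)} = \sqrt{j + \left(\frac{1}{3} + 2 \left(-3\right)\right)} = \sqrt{j + \left(\frac{1}{3} - 6\right)} = \sqrt{j - \frac{17}{3}} = \sqrt{- \frac{17}{3} + j}$)
$U = -8$
$\left(M{\left(D \right)} + U\right)^{2} = \left(\frac{\sqrt{-51 + 9 \left(- \frac{2}{9}\right)}}{3} - 8\right)^{2} = \left(\frac{\sqrt{-51 - 2}}{3} - 8\right)^{2} = \left(\frac{\sqrt{-53}}{3} - 8\right)^{2} = \left(\frac{i \sqrt{53}}{3} - 8\right)^{2} = \left(-8 + \frac{i \sqrt{53}}{3}\right)^{2}$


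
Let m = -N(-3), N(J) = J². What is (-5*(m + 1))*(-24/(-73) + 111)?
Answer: 325080/73 ≈ 4453.1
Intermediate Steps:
m = -9 (m = -1*(-3)² = -1*9 = -9)
(-5*(m + 1))*(-24/(-73) + 111) = (-5*(-9 + 1))*(-24/(-73) + 111) = (-5*(-8))*(-24*(-1/73) + 111) = 40*(24/73 + 111) = 40*(8127/73) = 325080/73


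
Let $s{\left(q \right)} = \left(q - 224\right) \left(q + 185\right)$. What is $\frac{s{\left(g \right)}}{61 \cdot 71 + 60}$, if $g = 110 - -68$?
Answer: $- \frac{16698}{4391} \approx -3.8028$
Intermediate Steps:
$g = 178$ ($g = 110 + 68 = 178$)
$s{\left(q \right)} = \left(-224 + q\right) \left(185 + q\right)$
$\frac{s{\left(g \right)}}{61 \cdot 71 + 60} = \frac{-41440 + 178^{2} - 6942}{61 \cdot 71 + 60} = \frac{-41440 + 31684 - 6942}{4331 + 60} = - \frac{16698}{4391}$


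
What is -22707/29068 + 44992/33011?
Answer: 558246679/959563748 ≈ 0.58177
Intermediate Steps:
-22707/29068 + 44992/33011 = 558246679/959563748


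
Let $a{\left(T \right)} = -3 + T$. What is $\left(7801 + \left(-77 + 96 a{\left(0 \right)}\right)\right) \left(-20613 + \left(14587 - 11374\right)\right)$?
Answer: $-129386400$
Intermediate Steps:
$\left(7801 + \left(-77 + 96 a{\left(0 \right)}\right)\right) \left(-20613 + \left(14587 - 11374\right)\right) = \left(7801 + \left(-77 + 96 \left(-3 + 0\right)\right)\right) \left(-20613 + \left(14587 - 11374\right)\right) = \left(7801 + \left(-77 + 96 \left(-3\right)\right)\right) \left(-20613 + 3213\right) = \left(7801 - 365\right) \left(-17400\right) = 7436 \left(-17400\right) = -129386400$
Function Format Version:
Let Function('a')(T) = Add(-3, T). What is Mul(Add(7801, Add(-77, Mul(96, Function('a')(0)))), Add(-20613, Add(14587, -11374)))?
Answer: -129386400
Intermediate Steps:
Mul(Add(7801, Add(-77, Mul(96, Function('a')(0)))), Add(-20613, Add(14587, -11374))) = Mul(Add(7801, Add(-77, Mul(96, Add(-3, 0)))), Add(-20613, Add(14587, -11374))) = Mul(Add(7801, Add(-77, Mul(96, -3))), Add(-20613, 3213)) = Mul(Add(7801, Add(-77, -288)), -17400) = Mul(Add(7801, -365), -17400) = Mul(7436, -17400) = -129386400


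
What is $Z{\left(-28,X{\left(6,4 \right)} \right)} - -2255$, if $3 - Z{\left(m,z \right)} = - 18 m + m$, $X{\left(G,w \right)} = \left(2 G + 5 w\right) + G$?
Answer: $1782$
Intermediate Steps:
$X{\left(G,w \right)} = 3 G + 5 w$
$Z{\left(m,z \right)} = 3 + 17 m$ ($Z{\left(m,z \right)} = 3 - \left(- 18 m + m\right) = 3 - - 17 m = 3 + 17 m$)
$Z{\left(-28,X{\left(6,4 \right)} \right)} - -2255 = \left(3 + 17 \left(-28\right)\right) - -2255 = \left(3 - 476\right) + 2255 = -473 + 2255 = 1782$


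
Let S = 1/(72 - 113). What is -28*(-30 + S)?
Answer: 34468/41 ≈ 840.68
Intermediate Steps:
S = -1/41 (S = 1/(-41) = -1/41 ≈ -0.024390)
-28*(-30 + S) = -28*(-30 - 1/41) = -28*(-1231/41) = 34468/41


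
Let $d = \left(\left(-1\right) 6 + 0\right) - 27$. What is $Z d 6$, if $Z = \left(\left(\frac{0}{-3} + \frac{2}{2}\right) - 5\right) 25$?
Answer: $19800$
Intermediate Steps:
$d = -33$ ($d = \left(-6 + 0\right) - 27 = -6 - 27 = -33$)
$Z = -100$ ($Z = \left(\left(0 \left(- \frac{1}{3}\right) + 2 \cdot \frac{1}{2}\right) - 5\right) 25 = \left(\left(0 + 1\right) - 5\right) 25 = \left(1 - 5\right) 25 = \left(-4\right) 25 = -100$)
$Z d 6 = \left(-100\right) \left(-33\right) 6 = 3300 \cdot 6 = 19800$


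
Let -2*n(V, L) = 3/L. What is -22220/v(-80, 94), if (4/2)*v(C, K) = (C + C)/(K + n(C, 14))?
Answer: 2920819/112 ≈ 26079.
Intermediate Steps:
n(V, L) = -3/(2*L)
v(C, K) = C/(-3/28 + K) (v(C, K) = ((C + C)/(K - 3/2/14))/2 = ((2*C)/(K - 3/2*1/14))/2 = ((2*C)/(K - 3/28))/2 = ((2*C)/(-3/28 + K))/2 = (2*C/(-3/28 + K))/2 = C/(-3/28 + K))
-22220/v(-80, 94) = -22220/(28*(-80)/(-3 + 28*94)) = -22220/(28*(-80)/(-3 + 2632)) = -22220/(28*(-80)/2629) = -22220/(28*(-80)*(1/2629)) = -22220/(-2240/2629) = -22220*(-2629/2240) = 2920819/112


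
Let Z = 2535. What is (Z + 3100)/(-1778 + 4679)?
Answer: 5635/2901 ≈ 1.9424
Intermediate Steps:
(Z + 3100)/(-1778 + 4679) = (2535 + 3100)/(-1778 + 4679) = 5635/2901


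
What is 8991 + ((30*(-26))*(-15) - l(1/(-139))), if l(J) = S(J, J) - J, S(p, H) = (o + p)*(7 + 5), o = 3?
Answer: 2871056/139 ≈ 20655.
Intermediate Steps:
S(p, H) = 36 + 12*p (S(p, H) = (3 + p)*(7 + 5) = (3 + p)*12 = 36 + 12*p)
l(J) = 36 + 11*J (l(J) = (36 + 12*J) - J = 36 + 11*J)
8991 + ((30*(-26))*(-15) - l(1/(-139))) = 8991 + ((30*(-26))*(-15) - (36 + 11/(-139))) = 8991 + (-780*(-15) - (36 + 11*(-1/139))) = 8991 + (11700 - (36 - 11/139)) = 8991 + (11700 - 1*4993/139) = 8991 + (11700 - 4993/139) = 8991 + 1621307/139 = 2871056/139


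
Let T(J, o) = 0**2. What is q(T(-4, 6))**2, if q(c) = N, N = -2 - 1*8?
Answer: 100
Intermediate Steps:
T(J, o) = 0
N = -10 (N = -2 - 8 = -10)
q(c) = -10
q(T(-4, 6))**2 = (-10)**2 = 100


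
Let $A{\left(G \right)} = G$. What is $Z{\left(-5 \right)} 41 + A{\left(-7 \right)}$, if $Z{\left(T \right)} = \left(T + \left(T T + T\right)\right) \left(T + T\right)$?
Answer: $-6157$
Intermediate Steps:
$Z{\left(T \right)} = 2 T \left(T^{2} + 2 T\right)$ ($Z{\left(T \right)} = \left(T + \left(T^{2} + T\right)\right) 2 T = \left(T + \left(T + T^{2}\right)\right) 2 T = \left(T^{2} + 2 T\right) 2 T = 2 T \left(T^{2} + 2 T\right)$)
$Z{\left(-5 \right)} 41 + A{\left(-7 \right)} = 2 \left(-5\right)^{2} \left(2 - 5\right) 41 - 7 = 2 \cdot 25 \left(-3\right) 41 - 7 = \left(-150\right) 41 - 7 = -6150 - 7 = -6157$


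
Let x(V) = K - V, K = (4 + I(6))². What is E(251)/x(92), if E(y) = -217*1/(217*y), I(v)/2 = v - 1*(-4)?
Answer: -1/121484 ≈ -8.2315e-6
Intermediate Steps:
I(v) = 8 + 2*v (I(v) = 2*(v - 1*(-4)) = 2*(v + 4) = 2*(4 + v) = 8 + 2*v)
K = 576 (K = (4 + (8 + 2*6))² = (4 + (8 + 12))² = (4 + 20)² = 24² = 576)
E(y) = -1/y
x(V) = 576 - V
E(251)/x(92) = (-1/251)/(576 - 1*92) = (-1*1/251)/(576 - 92) = -1/251/484 = -1/251*1/484 = -1/121484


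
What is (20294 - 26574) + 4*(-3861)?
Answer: -21724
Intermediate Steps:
(20294 - 26574) + 4*(-3861) = -6280 - 15444 = -21724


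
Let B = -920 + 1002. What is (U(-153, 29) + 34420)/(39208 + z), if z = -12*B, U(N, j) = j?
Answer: 34449/38224 ≈ 0.90124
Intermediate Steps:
B = 82
z = -984 (z = -12*82 = -984)
(U(-153, 29) + 34420)/(39208 + z) = (29 + 34420)/(39208 - 984) = 34449/38224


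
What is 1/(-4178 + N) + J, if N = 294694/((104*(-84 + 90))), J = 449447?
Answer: 519645677171/1156189 ≈ 4.4945e+5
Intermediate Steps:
N = 147347/312 (N = 294694/((104*6)) = 294694/624 = 294694*(1/624) = 147347/312 ≈ 472.27)
1/(-4178 + N) + J = 1/(-4178 + 147347/312) + 449447 = 1/(-1156189/312) + 449447 = -312/1156189 + 449447 = 519645677171/1156189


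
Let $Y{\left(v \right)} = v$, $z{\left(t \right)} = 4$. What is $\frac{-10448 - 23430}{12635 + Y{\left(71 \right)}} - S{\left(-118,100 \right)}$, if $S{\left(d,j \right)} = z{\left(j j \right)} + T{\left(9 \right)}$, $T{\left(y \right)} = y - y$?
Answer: $- \frac{42351}{6353} \approx -6.6663$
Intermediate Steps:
$T{\left(y \right)} = 0$
$S{\left(d,j \right)} = 4$ ($S{\left(d,j \right)} = 4 + 0 = 4$)
$\frac{-10448 - 23430}{12635 + Y{\left(71 \right)}} - S{\left(-118,100 \right)} = \frac{-10448 - 23430}{12635 + 71} - 4 = - \frac{33878}{12706} - 4 = \left(-33878\right) \frac{1}{12706} - 4 = - \frac{16939}{6353} - 4 = - \frac{42351}{6353}$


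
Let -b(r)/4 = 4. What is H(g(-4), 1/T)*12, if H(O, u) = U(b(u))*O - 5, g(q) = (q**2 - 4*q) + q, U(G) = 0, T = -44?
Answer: -60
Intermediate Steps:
b(r) = -16 (b(r) = -4*4 = -16)
g(q) = q**2 - 3*q
H(O, u) = -5 (H(O, u) = 0*O - 5 = 0 - 5 = -5)
H(g(-4), 1/T)*12 = -5*12 = -60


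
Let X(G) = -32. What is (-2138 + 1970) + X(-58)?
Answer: -200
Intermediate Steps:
(-2138 + 1970) + X(-58) = (-2138 + 1970) - 32 = -168 - 32 = -200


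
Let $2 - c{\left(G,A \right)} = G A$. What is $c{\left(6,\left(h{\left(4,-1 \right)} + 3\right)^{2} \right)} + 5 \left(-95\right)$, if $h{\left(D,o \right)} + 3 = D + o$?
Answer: $-527$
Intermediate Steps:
$h{\left(D,o \right)} = -3 + D + o$ ($h{\left(D,o \right)} = -3 + \left(D + o\right) = -3 + D + o$)
$c{\left(G,A \right)} = 2 - A G$ ($c{\left(G,A \right)} = 2 - G A = 2 - A G$)
$c{\left(6,\left(h{\left(4,-1 \right)} + 3\right)^{2} \right)} + 5 \left(-95\right) = \left(2 - \left(\left(-3 + 4 - 1\right) + 3\right)^{2} \cdot 6\right) + 5 \left(-95\right) = \left(2 - \left(0 + 3\right)^{2} \cdot 6\right) - 475 = \left(2 - 3^{2} \cdot 6\right) - 475 = \left(2 - 9 \cdot 6\right) - 475 = \left(2 - 54\right) - 475 = -52 - 475 = -527$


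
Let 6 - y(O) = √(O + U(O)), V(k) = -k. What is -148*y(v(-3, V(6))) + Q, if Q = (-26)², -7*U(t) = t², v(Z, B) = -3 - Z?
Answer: -212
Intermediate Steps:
U(t) = -t²/7
y(O) = 6 - √(O - O²/7)
Q = 676
-148*y(v(-3, V(6))) + Q = -148*(6 - √7*√(-(-3 - 1*(-3))*(-7 + (-3 - 1*(-3))))/7) + 676 = -148*(6 - √7*√(-(-3 + 3)*(-7 + (-3 + 3)))/7) + 676 = -148*(6 - √7*√(-1*0*(-7 + 0))/7) + 676 = -148*(6 - √7*√(-1*0*(-7))/7) + 676 = -148*(6 - √7*√0/7) + 676 = -148*(6 - ⅐*√7*0) + 676 = -148*(6 + 0) + 676 = -148*6 + 676 = -888 + 676 = -212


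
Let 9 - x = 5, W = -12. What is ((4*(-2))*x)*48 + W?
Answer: -1548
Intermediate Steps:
x = 4 (x = 9 - 1*5 = 9 - 5 = 4)
((4*(-2))*x)*48 + W = ((4*(-2))*4)*48 - 12 = -8*4*48 - 12 = -32*48 - 12 = -1536 - 12 = -1548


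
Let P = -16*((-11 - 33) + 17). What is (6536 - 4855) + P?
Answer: 2113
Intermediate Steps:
P = 432 (P = -16*(-44 + 17) = -16*(-27) = 432)
(6536 - 4855) + P = (6536 - 4855) + 432 = 1681 + 432 = 2113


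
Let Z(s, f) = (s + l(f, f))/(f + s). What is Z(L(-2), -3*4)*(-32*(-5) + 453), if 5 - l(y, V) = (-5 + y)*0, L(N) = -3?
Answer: -1226/15 ≈ -81.733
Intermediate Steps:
l(y, V) = 5 (l(y, V) = 5 - (-5 + y)*0 = 5 - 1*0 = 5 + 0 = 5)
Z(s, f) = (5 + s)/(f + s) (Z(s, f) = (s + 5)/(f + s) = (5 + s)/(f + s))
Z(L(-2), -3*4)*(-32*(-5) + 453) = ((5 - 3)/(-3*4 - 3))*(-32*(-5) + 453) = (2/(-12 - 3))*(160 + 453) = (2/(-15))*613 = -1/15*2*613 = -2/15*613 = -1226/15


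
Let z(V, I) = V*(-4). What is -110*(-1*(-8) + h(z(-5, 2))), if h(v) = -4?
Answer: -440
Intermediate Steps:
z(V, I) = -4*V
-110*(-1*(-8) + h(z(-5, 2))) = -110*(-1*(-8) - 4) = -110*(8 - 4) = -110*4 = -440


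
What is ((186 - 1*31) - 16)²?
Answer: 19321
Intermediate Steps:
((186 - 1*31) - 16)² = ((186 - 31) - 16)² = (155 - 16)² = 139² = 19321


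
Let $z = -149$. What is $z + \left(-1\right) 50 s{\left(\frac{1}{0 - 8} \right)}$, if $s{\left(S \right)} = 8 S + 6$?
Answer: $-399$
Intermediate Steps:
$s{\left(S \right)} = 6 + 8 S$
$z + \left(-1\right) 50 s{\left(\frac{1}{0 - 8} \right)} = -149 + \left(-1\right) 50 \left(6 + \frac{8}{0 - 8}\right) = -149 - 50 \left(6 + \frac{8}{-8}\right) = -149 - 50 \left(6 + 8 \left(- \frac{1}{8}\right)\right) = -149 - 50 \left(6 - 1\right) = -149 - 250 = -399$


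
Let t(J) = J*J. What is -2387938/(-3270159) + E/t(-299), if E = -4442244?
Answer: -14313360151658/292355484759 ≈ -48.959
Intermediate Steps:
t(J) = J²
-2387938/(-3270159) + E/t(-299) = -2387938/(-3270159) - 4442244/((-299)²) = -2387938*(-1/3270159) - 4442244/89401 = 2387938/3270159 - 4442244*1/89401 = 2387938/3270159 - 4442244/89401 = -14313360151658/292355484759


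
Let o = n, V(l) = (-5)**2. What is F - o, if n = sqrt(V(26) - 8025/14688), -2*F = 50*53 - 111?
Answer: -2539/2 - 5*sqrt(162826)/408 ≈ -1274.4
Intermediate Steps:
F = -2539/2 (F = -(50*53 - 111)/2 = -(2650 - 111)/2 = -1/2*2539 = -2539/2 ≈ -1269.5)
V(l) = 25
n = 5*sqrt(162826)/408 (n = sqrt(25 - 8025/14688) = sqrt(25 - 8025*1/14688) = sqrt(25 - 2675/4896) = sqrt(119725/4896) = 5*sqrt(162826)/408 ≈ 4.9451)
o = 5*sqrt(162826)/408 ≈ 4.9451
F - o = -2539/2 - 5*sqrt(162826)/408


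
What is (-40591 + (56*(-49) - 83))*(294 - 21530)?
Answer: 922024648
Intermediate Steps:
(-40591 + (56*(-49) - 83))*(294 - 21530) = (-40591 + (-2744 - 83))*(-21236) = (-40591 - 2827)*(-21236) = -43418*(-21236) = 922024648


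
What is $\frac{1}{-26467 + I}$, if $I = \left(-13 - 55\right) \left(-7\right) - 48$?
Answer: $- \frac{1}{26039} \approx -3.8404 \cdot 10^{-5}$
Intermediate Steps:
$I = 428$ ($I = \left(-13 - 55\right) \left(-7\right) - 48 = \left(-68\right) \left(-7\right) - 48 = 476 - 48 = 428$)
$\frac{1}{-26467 + I} = \frac{1}{-26467 + 428} = \frac{1}{-26039} = - \frac{1}{26039}$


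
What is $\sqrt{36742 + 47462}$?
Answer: $6 \sqrt{2339} \approx 290.18$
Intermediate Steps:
$\sqrt{36742 + 47462} = \sqrt{84204} = 6 \sqrt{2339}$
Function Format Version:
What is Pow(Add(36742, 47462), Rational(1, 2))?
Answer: Mul(6, Pow(2339, Rational(1, 2))) ≈ 290.18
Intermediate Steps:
Pow(Add(36742, 47462), Rational(1, 2)) = Pow(84204, Rational(1, 2)) = Mul(6, Pow(2339, Rational(1, 2)))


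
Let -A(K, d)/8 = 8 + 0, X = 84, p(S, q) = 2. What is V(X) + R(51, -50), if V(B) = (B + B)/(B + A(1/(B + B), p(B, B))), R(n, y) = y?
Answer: -208/5 ≈ -41.600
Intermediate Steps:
A(K, d) = -64 (A(K, d) = -8*(8 + 0) = -8*8 = -64)
V(B) = 2*B/(-64 + B) (V(B) = (B + B)/(B - 64) = (2*B)/(-64 + B) = 2*B/(-64 + B))
V(X) + R(51, -50) = 2*84/(-64 + 84) - 50 = 2*84/20 - 50 = 2*84*(1/20) - 50 = 42/5 - 50 = -208/5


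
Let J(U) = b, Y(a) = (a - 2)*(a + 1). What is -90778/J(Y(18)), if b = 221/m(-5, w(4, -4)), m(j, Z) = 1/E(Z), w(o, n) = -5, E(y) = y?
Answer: 90778/1105 ≈ 82.152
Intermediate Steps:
Y(a) = (1 + a)*(-2 + a) (Y(a) = (-2 + a)*(1 + a) = (1 + a)*(-2 + a))
m(j, Z) = 1/Z
b = -1105 (b = 221/(1/(-5)) = 221/(-⅕) = 221*(-5) = -1105)
J(U) = -1105
-90778/J(Y(18)) = -90778/(-1105) = -90778*(-1/1105) = 90778/1105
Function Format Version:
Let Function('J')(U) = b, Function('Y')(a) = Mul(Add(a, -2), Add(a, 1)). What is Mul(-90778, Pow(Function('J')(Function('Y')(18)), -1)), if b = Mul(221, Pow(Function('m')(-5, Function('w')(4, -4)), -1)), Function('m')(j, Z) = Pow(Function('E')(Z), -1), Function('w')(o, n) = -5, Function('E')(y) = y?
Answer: Rational(90778, 1105) ≈ 82.152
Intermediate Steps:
Function('Y')(a) = Mul(Add(1, a), Add(-2, a)) (Function('Y')(a) = Mul(Add(-2, a), Add(1, a)) = Mul(Add(1, a), Add(-2, a)))
Function('m')(j, Z) = Pow(Z, -1)
b = -1105 (b = Mul(221, Pow(Pow(-5, -1), -1)) = Mul(221, Pow(Rational(-1, 5), -1)) = Mul(221, -5) = -1105)
Function('J')(U) = -1105
Mul(-90778, Pow(Function('J')(Function('Y')(18)), -1)) = Mul(-90778, Pow(-1105, -1)) = Mul(-90778, Rational(-1, 1105)) = Rational(90778, 1105)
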